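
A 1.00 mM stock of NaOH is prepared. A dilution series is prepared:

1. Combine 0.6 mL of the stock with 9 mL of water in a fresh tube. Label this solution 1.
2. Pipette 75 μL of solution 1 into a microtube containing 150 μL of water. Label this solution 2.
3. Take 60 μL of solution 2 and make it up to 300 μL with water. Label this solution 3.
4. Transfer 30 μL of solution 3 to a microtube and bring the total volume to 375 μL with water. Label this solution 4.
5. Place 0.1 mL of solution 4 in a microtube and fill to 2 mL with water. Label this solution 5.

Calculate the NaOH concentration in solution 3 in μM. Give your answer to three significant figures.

Step 1: 0.6 mL + 9 mL = 9.6 mL total → factor 9.6/0.6 = 16
Step 2: 75 μL + 150 μL = 225 μL total → factor 225/75 = 3
Step 3: 60 μL brought to 300 μL → factor 300/60 = 5
Dilution factor through solution 3 = 16 × 3 × 5 = 240
[solution 3] = 1.00 mM / 240 = 0.004167 mM = 4.17 μM

4.17 μM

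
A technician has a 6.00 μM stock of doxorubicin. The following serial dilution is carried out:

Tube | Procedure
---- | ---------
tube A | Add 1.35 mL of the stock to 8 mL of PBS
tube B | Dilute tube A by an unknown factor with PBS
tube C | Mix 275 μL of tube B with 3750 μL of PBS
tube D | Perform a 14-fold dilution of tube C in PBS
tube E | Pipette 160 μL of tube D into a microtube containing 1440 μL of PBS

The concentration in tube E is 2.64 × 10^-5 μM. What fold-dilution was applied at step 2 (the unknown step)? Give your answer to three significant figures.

16.0-fold

Step 1: 1.35 mL + 8 mL = 9.35 mL total → factor 9.35/1.35 = 6.9259
Step 2: unknown factor x
Step 3: 275 μL + 3750 μL = 4025 μL total → factor 4025/275 = 14.636
Step 4: 14-fold → factor 14
Step 5: 160 μL + 1440 μL = 1600 μL total → factor 1600/160 = 10
Product of known-step factors = 14192
Overall factor = 6.00 μM / (2.64 × 10^-5 μM) = 2.2727 × 10^5
x = 2.2727 × 10^5 / 14192 = 16.0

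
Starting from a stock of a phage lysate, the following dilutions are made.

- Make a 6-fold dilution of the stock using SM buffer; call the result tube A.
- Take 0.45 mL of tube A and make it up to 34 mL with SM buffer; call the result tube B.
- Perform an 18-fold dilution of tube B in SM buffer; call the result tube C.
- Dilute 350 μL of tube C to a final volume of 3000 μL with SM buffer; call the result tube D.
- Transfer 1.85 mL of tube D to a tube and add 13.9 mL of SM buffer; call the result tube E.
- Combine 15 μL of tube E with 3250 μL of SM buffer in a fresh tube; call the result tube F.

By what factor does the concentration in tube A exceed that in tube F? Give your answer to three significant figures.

Step 1: 6-fold → factor 6
Step 2: 0.45 mL brought to 34 mL → factor 34/0.45 = 75.556
Step 3: 18-fold → factor 18
Step 4: 350 μL brought to 3000 μL → factor 3000/350 = 8.5714
Step 5: 1.85 mL + 13.9 mL = 15.75 mL total → factor 15.75/1.85 = 8.5135
Step 6: 15 μL + 3250 μL = 3265 μL total → factor 3265/15 = 217.67
Dilution factor to tube A = 6; to tube F = 1.2961 × 10^8
[tube A]/[tube F] = (factor to tube F)/(factor to tube A) = 1.2961 × 10^8/6 = 2.16 × 10^7

2.16 × 10^7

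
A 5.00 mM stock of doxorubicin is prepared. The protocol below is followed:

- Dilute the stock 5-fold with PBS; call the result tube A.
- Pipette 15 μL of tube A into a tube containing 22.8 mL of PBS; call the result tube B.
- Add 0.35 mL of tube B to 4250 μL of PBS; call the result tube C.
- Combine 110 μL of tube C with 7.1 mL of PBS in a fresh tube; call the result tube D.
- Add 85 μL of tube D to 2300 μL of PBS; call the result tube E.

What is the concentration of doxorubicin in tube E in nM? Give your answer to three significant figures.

Step 1: 5-fold → factor 5
Step 2: 15 μL + 22.8 mL = 22815 μL total → factor 22815/15 = 1521
Step 3: 0.35 mL + 4250 μL = 4.6 mL total → factor 4.6/0.35 = 13.143
Step 4: 110 μL + 7.1 mL = 7210 μL total → factor 7210/110 = 65.545
Step 5: 85 μL + 2300 μL = 2385 μL total → factor 2385/85 = 28.059
Overall dilution factor = 5 × 1521 × 13.143 × 65.545 × 28.059 = 1.8382 × 10^8
Final = 5.00 mM / 1.8382 × 10^8 = 2.720 × 10^-8 mM = 0.0272 nM

0.0272 nM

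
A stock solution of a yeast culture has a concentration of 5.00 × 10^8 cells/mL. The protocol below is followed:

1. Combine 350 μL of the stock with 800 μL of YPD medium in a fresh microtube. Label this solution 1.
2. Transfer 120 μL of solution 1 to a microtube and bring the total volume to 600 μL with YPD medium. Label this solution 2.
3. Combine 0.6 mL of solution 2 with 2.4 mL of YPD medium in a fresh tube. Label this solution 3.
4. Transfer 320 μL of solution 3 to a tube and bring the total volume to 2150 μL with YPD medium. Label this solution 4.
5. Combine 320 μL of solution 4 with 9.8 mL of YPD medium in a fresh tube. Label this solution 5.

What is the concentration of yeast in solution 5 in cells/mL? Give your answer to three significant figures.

2.86 × 10^4 cells/mL

Step 1: 350 μL + 800 μL = 1150 μL total → factor 1150/350 = 3.2857
Step 2: 120 μL brought to 600 μL → factor 600/120 = 5
Step 3: 0.6 mL + 2.4 mL = 3 mL total → factor 3/0.6 = 5
Step 4: 320 μL brought to 2150 μL → factor 2150/320 = 6.7188
Step 5: 320 μL + 9.8 mL = 10120 μL total → factor 10120/320 = 31.625
Overall dilution factor = 3.2857 × 5 × 5 × 6.7188 × 31.625 = 17454
Final = 5.00 × 10^8 cells/mL / 17454 = 2.86 × 10^4 cells/mL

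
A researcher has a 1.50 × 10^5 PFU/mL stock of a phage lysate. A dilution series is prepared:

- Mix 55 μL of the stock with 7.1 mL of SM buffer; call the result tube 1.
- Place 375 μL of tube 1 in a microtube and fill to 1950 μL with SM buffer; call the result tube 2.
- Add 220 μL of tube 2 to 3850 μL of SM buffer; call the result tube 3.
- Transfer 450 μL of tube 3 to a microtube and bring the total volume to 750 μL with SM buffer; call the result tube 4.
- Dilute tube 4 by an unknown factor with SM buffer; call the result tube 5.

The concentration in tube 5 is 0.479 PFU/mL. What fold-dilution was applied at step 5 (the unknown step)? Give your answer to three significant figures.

15.0-fold

Step 1: 55 μL + 7.1 mL = 7155 μL total → factor 7155/55 = 130.09
Step 2: 375 μL brought to 1950 μL → factor 1950/375 = 5.2
Step 3: 220 μL + 3850 μL = 4070 μL total → factor 4070/220 = 18.5
Step 4: 450 μL brought to 750 μL → factor 750/450 = 1.6667
Step 5: unknown factor x
Product of known-step factors = 20858
Overall factor = 1.50 × 10^5 PFU/mL / (0.479 PFU/mL) = 3.1315 × 10^5
x = 3.1315 × 10^5 / 20858 = 15.0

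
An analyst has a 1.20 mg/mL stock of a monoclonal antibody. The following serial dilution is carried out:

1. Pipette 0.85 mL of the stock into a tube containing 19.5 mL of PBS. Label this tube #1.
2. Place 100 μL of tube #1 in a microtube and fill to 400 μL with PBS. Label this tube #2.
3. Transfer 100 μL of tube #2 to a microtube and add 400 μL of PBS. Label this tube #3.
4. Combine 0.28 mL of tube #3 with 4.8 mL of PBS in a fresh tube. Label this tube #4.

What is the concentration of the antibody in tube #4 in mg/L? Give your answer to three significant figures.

0.138 mg/L

Step 1: 0.85 mL + 19.5 mL = 20.35 mL total → factor 20.35/0.85 = 23.941
Step 2: 100 μL brought to 400 μL → factor 400/100 = 4
Step 3: 100 μL + 400 μL = 500 μL total → factor 500/100 = 5
Step 4: 0.28 mL + 4.8 mL = 5.08 mL total → factor 5.08/0.28 = 18.143
Overall dilution factor = 23.941 × 4 × 5 × 18.143 = 8687.2
Final = 1.20 mg/mL / 8687.2 = 0.0001381 mg/mL = 0.138 mg/L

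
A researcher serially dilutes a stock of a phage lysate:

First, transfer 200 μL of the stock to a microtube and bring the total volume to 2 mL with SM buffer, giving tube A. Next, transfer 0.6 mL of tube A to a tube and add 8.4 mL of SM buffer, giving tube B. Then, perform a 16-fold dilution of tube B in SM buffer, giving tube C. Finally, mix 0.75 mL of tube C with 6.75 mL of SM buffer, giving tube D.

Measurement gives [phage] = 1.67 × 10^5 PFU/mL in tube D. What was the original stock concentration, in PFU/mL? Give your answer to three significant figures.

Step 1: 200 μL brought to 2 mL → factor 2000/200 = 10
Step 2: 0.6 mL + 8.4 mL = 9 mL total → factor 9/0.6 = 15
Step 3: 16-fold → factor 16
Step 4: 0.75 mL + 6.75 mL = 7.5 mL total → factor 7.5/0.75 = 10
Overall dilution factor = 10 × 15 × 16 × 10 = 24000
Stock = 1.67 × 10^5 PFU/mL × 24000 = 4.01 × 10^9 PFU/mL

4.01 × 10^9 PFU/mL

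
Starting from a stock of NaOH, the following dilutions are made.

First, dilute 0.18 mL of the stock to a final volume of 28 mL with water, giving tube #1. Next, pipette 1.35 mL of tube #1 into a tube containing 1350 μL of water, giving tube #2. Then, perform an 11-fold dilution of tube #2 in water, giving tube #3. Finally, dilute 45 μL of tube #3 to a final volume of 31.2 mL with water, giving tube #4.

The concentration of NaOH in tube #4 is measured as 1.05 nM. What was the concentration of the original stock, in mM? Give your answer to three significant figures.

Step 1: 0.18 mL brought to 28 mL → factor 28/0.18 = 155.56
Step 2: 1.35 mL + 1350 μL = 2.7 mL total → factor 2.7/1.35 = 2
Step 3: 11-fold → factor 11
Step 4: 45 μL brought to 31.2 mL → factor 31200/45 = 693.33
Overall dilution factor = 155.56 × 2 × 11 × 693.33 = 2.3727 × 10^6
Stock = 1.05 nM × 2.3727 × 10^6 = 2.491 × 10^6 nM = 2.49 mM

2.49 mM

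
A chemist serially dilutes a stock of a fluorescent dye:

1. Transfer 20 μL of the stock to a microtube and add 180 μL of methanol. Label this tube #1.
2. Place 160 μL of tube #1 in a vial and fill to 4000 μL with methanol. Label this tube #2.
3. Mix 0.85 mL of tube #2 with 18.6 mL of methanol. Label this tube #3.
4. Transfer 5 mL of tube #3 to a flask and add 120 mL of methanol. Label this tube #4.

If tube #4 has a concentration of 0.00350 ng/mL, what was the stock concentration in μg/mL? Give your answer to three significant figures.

0.501 μg/mL

Step 1: 20 μL + 180 μL = 200 μL total → factor 200/20 = 10
Step 2: 160 μL brought to 4000 μL → factor 4000/160 = 25
Step 3: 0.85 mL + 18.6 mL = 19.45 mL total → factor 19.45/0.85 = 22.882
Step 4: 5 mL + 120 mL = 125 mL total → factor 125/5 = 25
Overall dilution factor = 10 × 25 × 22.882 × 25 = 1.4301 × 10^5
Stock = 0.00350 ng/mL × 1.4301 × 10^5 = 500.6 ng/mL = 0.501 μg/mL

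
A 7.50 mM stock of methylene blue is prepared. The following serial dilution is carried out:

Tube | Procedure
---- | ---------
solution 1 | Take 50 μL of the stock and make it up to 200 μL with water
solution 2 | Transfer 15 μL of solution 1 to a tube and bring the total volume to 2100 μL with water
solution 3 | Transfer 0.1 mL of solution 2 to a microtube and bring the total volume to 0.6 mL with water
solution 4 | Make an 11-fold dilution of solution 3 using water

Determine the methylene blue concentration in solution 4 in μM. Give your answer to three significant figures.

0.203 μM

Step 1: 50 μL brought to 200 μL → factor 200/50 = 4
Step 2: 15 μL brought to 2100 μL → factor 2100/15 = 140
Step 3: 0.1 mL brought to 0.6 mL → factor 0.6/0.1 = 6
Step 4: 11-fold → factor 11
Overall dilution factor = 4 × 140 × 6 × 11 = 36960
Final = 7.50 mM / 36960 = 0.0002029 mM = 0.203 μM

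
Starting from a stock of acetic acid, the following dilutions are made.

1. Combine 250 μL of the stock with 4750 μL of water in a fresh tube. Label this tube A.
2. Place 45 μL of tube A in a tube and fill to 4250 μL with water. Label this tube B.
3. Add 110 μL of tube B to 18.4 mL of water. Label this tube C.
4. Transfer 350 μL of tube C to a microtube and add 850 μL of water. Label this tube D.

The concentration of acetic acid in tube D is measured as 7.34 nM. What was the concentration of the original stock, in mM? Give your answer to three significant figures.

Step 1: 250 μL + 4750 μL = 5000 μL total → factor 5000/250 = 20
Step 2: 45 μL brought to 4250 μL → factor 4250/45 = 94.444
Step 3: 110 μL + 18.4 mL = 18510 μL total → factor 18510/110 = 168.27
Step 4: 350 μL + 850 μL = 1200 μL total → factor 1200/350 = 3.4286
Overall dilution factor = 20 × 94.444 × 168.27 × 3.4286 = 1.0898 × 10^6
Stock = 7.34 nM × 1.0898 × 10^6 = 7.999 × 10^6 nM = 8.00 mM

8.00 mM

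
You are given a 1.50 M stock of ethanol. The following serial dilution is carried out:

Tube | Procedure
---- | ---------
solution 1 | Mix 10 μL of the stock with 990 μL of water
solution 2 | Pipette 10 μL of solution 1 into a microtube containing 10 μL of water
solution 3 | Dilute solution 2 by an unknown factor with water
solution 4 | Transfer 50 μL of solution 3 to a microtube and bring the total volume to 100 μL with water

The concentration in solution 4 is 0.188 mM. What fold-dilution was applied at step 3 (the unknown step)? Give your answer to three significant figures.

19.9-fold

Step 1: 10 μL + 990 μL = 1000 μL total → factor 1000/10 = 100
Step 2: 10 μL + 10 μL = 20 μL total → factor 20/10 = 2
Step 3: unknown factor x
Step 4: 50 μL brought to 100 μL → factor 100/50 = 2
Product of known-step factors = 400
Overall factor = 1.50 M / (0.188 mM) = 7978.7
x = 7978.7 / 400 = 19.9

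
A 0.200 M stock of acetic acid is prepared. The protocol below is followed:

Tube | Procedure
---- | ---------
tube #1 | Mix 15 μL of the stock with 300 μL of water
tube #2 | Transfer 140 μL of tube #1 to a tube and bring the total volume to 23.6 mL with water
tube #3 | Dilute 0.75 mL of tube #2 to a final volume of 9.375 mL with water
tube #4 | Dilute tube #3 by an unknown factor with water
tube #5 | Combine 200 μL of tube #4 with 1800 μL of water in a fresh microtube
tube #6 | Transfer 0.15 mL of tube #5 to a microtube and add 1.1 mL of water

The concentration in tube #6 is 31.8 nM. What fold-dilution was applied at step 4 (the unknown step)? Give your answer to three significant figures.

Step 1: 15 μL + 300 μL = 315 μL total → factor 315/15 = 21
Step 2: 140 μL brought to 23.6 mL → factor 23600/140 = 168.57
Step 3: 0.75 mL brought to 9.375 mL → factor 9.375/0.75 = 12.5
Step 4: unknown factor x
Step 5: 200 μL + 1800 μL = 2000 μL total → factor 2000/200 = 10
Step 6: 0.15 mL + 1.1 mL = 1.25 mL total → factor 1.25/0.15 = 8.3333
Product of known-step factors = 3.6875 × 10^6
Overall factor = 0.200 M / (31.8 nM) = 6.2893 × 10^6
x = 6.2893 × 10^6 / 3.6875 × 10^6 = 1.71

1.71-fold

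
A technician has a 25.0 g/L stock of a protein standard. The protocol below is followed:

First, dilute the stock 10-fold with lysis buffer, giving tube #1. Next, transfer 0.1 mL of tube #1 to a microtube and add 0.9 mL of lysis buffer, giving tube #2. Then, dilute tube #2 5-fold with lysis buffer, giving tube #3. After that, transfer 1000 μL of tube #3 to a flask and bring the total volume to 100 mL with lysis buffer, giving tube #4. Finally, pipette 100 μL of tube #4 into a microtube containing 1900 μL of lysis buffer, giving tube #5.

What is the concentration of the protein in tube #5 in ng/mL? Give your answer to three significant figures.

25.0 ng/mL

Step 1: 10-fold → factor 10
Step 2: 0.1 mL + 0.9 mL = 1 mL total → factor 1/0.1 = 10
Step 3: 5-fold → factor 5
Step 4: 1000 μL brought to 100 mL → factor 1 × 10^5/1000 = 100
Step 5: 100 μL + 1900 μL = 2000 μL total → factor 2000/100 = 20
Overall dilution factor = 10 × 10 × 5 × 100 × 20 = 1 × 10^6
Final = 25.0 g/L / 1 × 10^6 = 2.500 × 10^-5 g/L = 25.0 ng/mL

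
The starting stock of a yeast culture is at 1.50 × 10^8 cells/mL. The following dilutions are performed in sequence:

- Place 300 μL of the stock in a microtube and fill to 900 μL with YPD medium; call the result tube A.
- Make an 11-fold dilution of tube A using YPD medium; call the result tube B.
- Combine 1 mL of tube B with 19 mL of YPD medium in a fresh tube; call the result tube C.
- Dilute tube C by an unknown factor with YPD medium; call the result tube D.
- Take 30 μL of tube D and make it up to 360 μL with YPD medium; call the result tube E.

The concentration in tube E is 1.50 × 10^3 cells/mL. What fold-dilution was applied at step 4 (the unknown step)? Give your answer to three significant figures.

12.6-fold

Step 1: 300 μL brought to 900 μL → factor 900/300 = 3
Step 2: 11-fold → factor 11
Step 3: 1 mL + 19 mL = 20 mL total → factor 20/1 = 20
Step 4: unknown factor x
Step 5: 30 μL brought to 360 μL → factor 360/30 = 12
Product of known-step factors = 7920
Overall factor = 1.50 × 10^8 cells/mL / (1.50 × 10^3 cells/mL) = 1 × 10^5
x = 1 × 10^5 / 7920 = 12.6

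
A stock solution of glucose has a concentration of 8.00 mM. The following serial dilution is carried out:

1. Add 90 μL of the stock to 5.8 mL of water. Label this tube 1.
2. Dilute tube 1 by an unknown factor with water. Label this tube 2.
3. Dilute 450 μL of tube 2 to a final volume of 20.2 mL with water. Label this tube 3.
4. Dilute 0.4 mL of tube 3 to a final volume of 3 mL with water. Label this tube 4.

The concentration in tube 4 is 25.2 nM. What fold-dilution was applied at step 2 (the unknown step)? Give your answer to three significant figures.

Step 1: 90 μL + 5.8 mL = 5890 μL total → factor 5890/90 = 65.444
Step 2: unknown factor x
Step 3: 450 μL brought to 20.2 mL → factor 20200/450 = 44.889
Step 4: 0.4 mL brought to 3 mL → factor 3/0.4 = 7.5
Product of known-step factors = 22033
Overall factor = 8.00 mM / (25.2 nM) = 3.1746 × 10^5
x = 3.1746 × 10^5 / 22033 = 14.4

14.4-fold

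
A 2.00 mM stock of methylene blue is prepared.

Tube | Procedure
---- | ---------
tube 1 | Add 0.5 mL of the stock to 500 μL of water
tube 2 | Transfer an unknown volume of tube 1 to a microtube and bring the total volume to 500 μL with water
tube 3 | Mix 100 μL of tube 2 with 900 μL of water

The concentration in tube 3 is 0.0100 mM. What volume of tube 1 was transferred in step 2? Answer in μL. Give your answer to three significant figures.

50.0 μL

Step 1: 0.5 mL + 500 μL = 1 mL total → factor 1/0.5 = 2
Step 2: v brought to 500 μL → factor = 500 μL/v
Step 3: 100 μL + 900 μL = 1000 μL total → factor 1000/100 = 10
Product of known-step factors = 20
Overall factor = 2.00 mM / (0.0100 mM) = 200
Step-2 factor = 200 / 20 = 10
v = 500 μL / 10 = 50.0 μL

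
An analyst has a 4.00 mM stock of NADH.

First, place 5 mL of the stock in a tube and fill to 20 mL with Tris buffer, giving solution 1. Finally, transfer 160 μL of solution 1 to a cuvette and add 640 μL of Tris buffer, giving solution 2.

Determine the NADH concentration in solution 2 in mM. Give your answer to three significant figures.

0.200 mM

Step 1: 5 mL brought to 20 mL → factor 20/5 = 4
Step 2: 160 μL + 640 μL = 800 μL total → factor 800/160 = 5
Overall dilution factor = 4 × 5 = 20
Final = 4.00 mM / 20 = 0.200 mM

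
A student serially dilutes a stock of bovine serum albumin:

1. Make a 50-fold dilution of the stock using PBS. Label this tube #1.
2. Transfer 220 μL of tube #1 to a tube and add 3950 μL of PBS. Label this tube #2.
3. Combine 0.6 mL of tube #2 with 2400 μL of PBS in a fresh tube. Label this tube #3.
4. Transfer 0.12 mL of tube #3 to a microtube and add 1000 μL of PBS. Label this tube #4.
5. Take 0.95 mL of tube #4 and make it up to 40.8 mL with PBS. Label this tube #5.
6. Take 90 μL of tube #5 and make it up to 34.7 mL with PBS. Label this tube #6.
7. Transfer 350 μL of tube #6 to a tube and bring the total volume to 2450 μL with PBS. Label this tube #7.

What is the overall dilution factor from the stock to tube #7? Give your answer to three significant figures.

Step 1: 50-fold → factor 50
Step 2: 220 μL + 3950 μL = 4170 μL total → factor 4170/220 = 18.955
Step 3: 0.6 mL + 2400 μL = 3 mL total → factor 3/0.6 = 5
Step 4: 0.12 mL + 1000 μL = 1.12 mL total → factor 1.12/0.12 = 9.3333
Step 5: 0.95 mL brought to 40.8 mL → factor 40.8/0.95 = 42.947
Step 6: 90 μL brought to 34.7 mL → factor 34700/90 = 385.56
Step 7: 350 μL brought to 2450 μL → factor 2450/350 = 7
Overall dilution factor = 50 × 18.955 × 5 × 9.3333 × 42.947 × 385.56 × 7 = 5.1264 × 10^9

5.13 × 10^9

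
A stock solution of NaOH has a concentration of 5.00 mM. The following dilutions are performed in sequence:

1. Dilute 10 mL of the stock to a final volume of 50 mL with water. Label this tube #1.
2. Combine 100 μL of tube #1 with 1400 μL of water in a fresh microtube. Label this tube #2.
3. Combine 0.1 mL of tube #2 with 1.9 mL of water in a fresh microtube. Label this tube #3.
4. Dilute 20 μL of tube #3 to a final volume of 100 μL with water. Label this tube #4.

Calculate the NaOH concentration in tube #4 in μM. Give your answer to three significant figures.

0.667 μM

Step 1: 10 mL brought to 50 mL → factor 50/10 = 5
Step 2: 100 μL + 1400 μL = 1500 μL total → factor 1500/100 = 15
Step 3: 0.1 mL + 1.9 mL = 2 mL total → factor 2/0.1 = 20
Step 4: 20 μL brought to 100 μL → factor 100/20 = 5
Dilution factor through tube #4 = 5 × 15 × 20 × 5 = 7500
[tube #4] = 5.00 mM / 7500 = 0.0006667 mM = 0.667 μM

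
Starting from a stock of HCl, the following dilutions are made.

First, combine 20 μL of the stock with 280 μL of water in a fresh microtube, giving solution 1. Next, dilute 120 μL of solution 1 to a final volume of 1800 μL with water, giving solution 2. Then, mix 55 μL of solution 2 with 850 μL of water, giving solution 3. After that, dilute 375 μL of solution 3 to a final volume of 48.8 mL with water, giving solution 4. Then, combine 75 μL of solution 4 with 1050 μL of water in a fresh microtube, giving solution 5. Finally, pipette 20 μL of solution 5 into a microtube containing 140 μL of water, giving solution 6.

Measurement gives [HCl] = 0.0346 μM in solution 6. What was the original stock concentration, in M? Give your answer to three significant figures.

Step 1: 20 μL + 280 μL = 300 μL total → factor 300/20 = 15
Step 2: 120 μL brought to 1800 μL → factor 1800/120 = 15
Step 3: 55 μL + 850 μL = 905 μL total → factor 905/55 = 16.455
Step 4: 375 μL brought to 48.8 mL → factor 48800/375 = 130.13
Step 5: 75 μL + 1050 μL = 1125 μL total → factor 1125/75 = 15
Step 6: 20 μL + 140 μL = 160 μL total → factor 160/20 = 8
Overall dilution factor = 15 × 15 × 16.455 × 130.13 × 15 × 8 = 5.7815 × 10^7
Stock = 0.0346 μM × 5.7815 × 10^7 = 2.000 × 10^6 μM = 2.00 M

2.00 M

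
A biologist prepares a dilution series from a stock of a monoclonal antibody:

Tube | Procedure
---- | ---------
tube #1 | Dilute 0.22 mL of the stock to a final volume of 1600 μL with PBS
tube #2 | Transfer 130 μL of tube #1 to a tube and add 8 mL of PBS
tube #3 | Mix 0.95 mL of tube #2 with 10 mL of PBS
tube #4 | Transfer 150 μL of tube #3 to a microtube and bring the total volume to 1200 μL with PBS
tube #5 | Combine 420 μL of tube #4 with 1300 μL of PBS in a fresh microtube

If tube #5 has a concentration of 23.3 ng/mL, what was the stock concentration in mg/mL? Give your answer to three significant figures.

Step 1: 0.22 mL brought to 1600 μL → factor 1.6/0.22 = 7.2727
Step 2: 130 μL + 8 mL = 8130 μL total → factor 8130/130 = 62.538
Step 3: 0.95 mL + 10 mL = 10.95 mL total → factor 10.95/0.95 = 11.526
Step 4: 150 μL brought to 1200 μL → factor 1200/150 = 8
Step 5: 420 μL + 1300 μL = 1720 μL total → factor 1720/420 = 4.0952
Overall dilution factor = 7.2727 × 62.538 × 11.526 × 8 × 4.0952 = 1.7175 × 10^5
Stock = 23.3 ng/mL × 1.7175 × 10^5 = 4.002 × 10^6 ng/mL = 4.00 mg/mL

4.00 mg/mL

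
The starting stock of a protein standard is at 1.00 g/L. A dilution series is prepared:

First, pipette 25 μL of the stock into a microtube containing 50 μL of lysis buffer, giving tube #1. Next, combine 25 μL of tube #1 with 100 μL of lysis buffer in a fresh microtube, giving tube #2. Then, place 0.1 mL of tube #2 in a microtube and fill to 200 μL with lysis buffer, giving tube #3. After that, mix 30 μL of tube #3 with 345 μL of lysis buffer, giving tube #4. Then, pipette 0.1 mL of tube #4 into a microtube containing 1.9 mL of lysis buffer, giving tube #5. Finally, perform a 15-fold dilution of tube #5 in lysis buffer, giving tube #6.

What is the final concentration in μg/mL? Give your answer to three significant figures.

0.00889 μg/mL

Step 1: 25 μL + 50 μL = 75 μL total → factor 75/25 = 3
Step 2: 25 μL + 100 μL = 125 μL total → factor 125/25 = 5
Step 3: 0.1 mL brought to 200 μL → factor 0.2/0.1 = 2
Step 4: 30 μL + 345 μL = 375 μL total → factor 375/30 = 12.5
Step 5: 0.1 mL + 1.9 mL = 2 mL total → factor 2/0.1 = 20
Step 6: 15-fold → factor 15
Overall dilution factor = 3 × 5 × 2 × 12.5 × 20 × 15 = 1.125 × 10^5
Final = 1.00 g/L / 1.125 × 10^5 = 8.889 × 10^-6 g/L = 0.00889 μg/mL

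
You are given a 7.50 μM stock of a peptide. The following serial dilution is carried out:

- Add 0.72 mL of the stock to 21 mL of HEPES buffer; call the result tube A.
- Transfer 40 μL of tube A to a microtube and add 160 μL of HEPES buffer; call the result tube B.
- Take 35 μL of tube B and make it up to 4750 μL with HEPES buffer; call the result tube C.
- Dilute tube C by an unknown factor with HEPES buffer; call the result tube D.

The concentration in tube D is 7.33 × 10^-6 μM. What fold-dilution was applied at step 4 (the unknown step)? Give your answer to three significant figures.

Step 1: 0.72 mL + 21 mL = 21.72 mL total → factor 21.72/0.72 = 30.167
Step 2: 40 μL + 160 μL = 200 μL total → factor 200/40 = 5
Step 3: 35 μL brought to 4750 μL → factor 4750/35 = 135.71
Step 4: unknown factor x
Product of known-step factors = 20470
Overall factor = 7.50 μM / (7.33 × 10^-6 μM) = 1.0232 × 10^6
x = 1.0232 × 10^6 / 20470 = 50.0

50.0-fold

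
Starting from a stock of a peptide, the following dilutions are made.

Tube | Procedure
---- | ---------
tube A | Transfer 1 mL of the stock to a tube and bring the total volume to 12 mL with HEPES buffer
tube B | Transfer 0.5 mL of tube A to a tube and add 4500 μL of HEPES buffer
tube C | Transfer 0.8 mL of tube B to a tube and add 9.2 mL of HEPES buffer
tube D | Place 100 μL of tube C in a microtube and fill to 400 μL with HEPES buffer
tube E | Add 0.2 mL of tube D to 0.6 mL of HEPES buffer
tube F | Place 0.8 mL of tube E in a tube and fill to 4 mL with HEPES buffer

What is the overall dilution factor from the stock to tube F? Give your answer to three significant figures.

Step 1: 1 mL brought to 12 mL → factor 12/1 = 12
Step 2: 0.5 mL + 4500 μL = 5 mL total → factor 5/0.5 = 10
Step 3: 0.8 mL + 9.2 mL = 10 mL total → factor 10/0.8 = 12.5
Step 4: 100 μL brought to 400 μL → factor 400/100 = 4
Step 5: 0.2 mL + 0.6 mL = 0.8 mL total → factor 0.8/0.2 = 4
Step 6: 0.8 mL brought to 4 mL → factor 4/0.8 = 5
Overall dilution factor = 12 × 10 × 12.5 × 4 × 4 × 5 = 1.2 × 10^5

1.20 × 10^5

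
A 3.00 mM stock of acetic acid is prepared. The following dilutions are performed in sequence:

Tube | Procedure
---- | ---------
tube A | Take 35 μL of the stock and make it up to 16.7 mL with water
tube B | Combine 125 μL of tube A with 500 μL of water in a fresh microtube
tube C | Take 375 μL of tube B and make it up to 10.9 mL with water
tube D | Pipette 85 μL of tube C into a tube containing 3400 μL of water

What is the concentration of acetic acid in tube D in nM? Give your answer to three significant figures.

1.06 nM

Step 1: 35 μL brought to 16.7 mL → factor 16700/35 = 477.14
Step 2: 125 μL + 500 μL = 625 μL total → factor 625/125 = 5
Step 3: 375 μL brought to 10.9 mL → factor 10900/375 = 29.067
Step 4: 85 μL + 3400 μL = 3485 μL total → factor 3485/85 = 41
Overall dilution factor = 477.14 × 5 × 29.067 × 41 = 2.8431 × 10^6
Final = 3.00 mM / 2.8431 × 10^6 = 1.055 × 10^-6 mM = 1.06 nM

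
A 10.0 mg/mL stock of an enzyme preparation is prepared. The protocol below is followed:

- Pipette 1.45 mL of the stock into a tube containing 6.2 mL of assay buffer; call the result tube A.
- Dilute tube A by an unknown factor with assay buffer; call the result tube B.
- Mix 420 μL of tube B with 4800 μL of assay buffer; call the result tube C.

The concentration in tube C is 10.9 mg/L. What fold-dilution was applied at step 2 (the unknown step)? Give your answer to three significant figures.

14.0-fold

Step 1: 1.45 mL + 6.2 mL = 7.65 mL total → factor 7.65/1.45 = 5.2759
Step 2: unknown factor x
Step 3: 420 μL + 4800 μL = 5220 μL total → factor 5220/420 = 12.429
Product of known-step factors = 65.571
Overall factor = 10.0 mg/mL / (10.9 mg/L) = 917.43
x = 917.43 / 65.571 = 14.0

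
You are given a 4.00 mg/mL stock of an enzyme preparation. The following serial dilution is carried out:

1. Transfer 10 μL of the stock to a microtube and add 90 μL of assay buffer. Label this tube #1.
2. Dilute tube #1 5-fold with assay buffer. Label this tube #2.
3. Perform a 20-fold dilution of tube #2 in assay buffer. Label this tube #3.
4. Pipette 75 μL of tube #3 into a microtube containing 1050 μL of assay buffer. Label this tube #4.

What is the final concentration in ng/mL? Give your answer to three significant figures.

267 ng/mL

Step 1: 10 μL + 90 μL = 100 μL total → factor 100/10 = 10
Step 2: 5-fold → factor 5
Step 3: 20-fold → factor 20
Step 4: 75 μL + 1050 μL = 1125 μL total → factor 1125/75 = 15
Overall dilution factor = 10 × 5 × 20 × 15 = 15000
Final = 4.00 mg/mL / 15000 = 0.0002667 mg/mL = 267 ng/mL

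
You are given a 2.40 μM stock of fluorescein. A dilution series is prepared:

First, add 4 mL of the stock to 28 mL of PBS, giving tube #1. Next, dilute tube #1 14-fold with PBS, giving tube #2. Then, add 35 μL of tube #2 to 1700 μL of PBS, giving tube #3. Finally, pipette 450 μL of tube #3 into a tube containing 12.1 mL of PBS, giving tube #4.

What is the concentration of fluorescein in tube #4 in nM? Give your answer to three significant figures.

0.0155 nM

Step 1: 4 mL + 28 mL = 32 mL total → factor 32/4 = 8
Step 2: 14-fold → factor 14
Step 3: 35 μL + 1700 μL = 1735 μL total → factor 1735/35 = 49.571
Step 4: 450 μL + 12.1 mL = 12550 μL total → factor 12550/450 = 27.889
Overall dilution factor = 8 × 14 × 49.571 × 27.889 = 1.5484 × 10^5
Final = 2.40 μM / 1.5484 × 10^5 = 1.550 × 10^-5 μM = 0.0155 nM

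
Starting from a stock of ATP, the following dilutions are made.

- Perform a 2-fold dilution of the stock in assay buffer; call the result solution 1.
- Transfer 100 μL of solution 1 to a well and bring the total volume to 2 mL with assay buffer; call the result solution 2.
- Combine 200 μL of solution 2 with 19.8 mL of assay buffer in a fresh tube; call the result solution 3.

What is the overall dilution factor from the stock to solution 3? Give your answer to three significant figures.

Step 1: 2-fold → factor 2
Step 2: 100 μL brought to 2 mL → factor 2000/100 = 20
Step 3: 200 μL + 19.8 mL = 20000 μL total → factor 20000/200 = 100
Overall dilution factor = 2 × 20 × 100 = 4000

4.00 × 10^3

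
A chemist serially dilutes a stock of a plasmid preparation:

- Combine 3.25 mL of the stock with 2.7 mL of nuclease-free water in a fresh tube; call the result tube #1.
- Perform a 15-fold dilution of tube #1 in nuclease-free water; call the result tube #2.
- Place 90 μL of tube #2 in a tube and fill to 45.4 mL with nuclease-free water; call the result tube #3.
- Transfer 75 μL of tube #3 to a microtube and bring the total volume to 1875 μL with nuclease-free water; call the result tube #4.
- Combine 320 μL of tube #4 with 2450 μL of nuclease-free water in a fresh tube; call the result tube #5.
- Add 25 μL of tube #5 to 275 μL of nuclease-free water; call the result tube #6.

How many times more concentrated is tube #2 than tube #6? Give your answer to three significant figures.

1.31 × 10^6

Step 1: 3.25 mL + 2.7 mL = 5.95 mL total → factor 5.95/3.25 = 1.8308
Step 2: 15-fold → factor 15
Step 3: 90 μL brought to 45.4 mL → factor 45400/90 = 504.44
Step 4: 75 μL brought to 1875 μL → factor 1875/75 = 25
Step 5: 320 μL + 2450 μL = 2770 μL total → factor 2770/320 = 8.6562
Step 6: 25 μL + 275 μL = 300 μL total → factor 300/25 = 12
Dilution factor to tube #2 = 27.462; to tube #6 = 3.5974 × 10^7
[tube #2]/[tube #6] = (factor to tube #6)/(factor to tube #2) = 3.5974 × 10^7/27.462 = 1.31 × 10^6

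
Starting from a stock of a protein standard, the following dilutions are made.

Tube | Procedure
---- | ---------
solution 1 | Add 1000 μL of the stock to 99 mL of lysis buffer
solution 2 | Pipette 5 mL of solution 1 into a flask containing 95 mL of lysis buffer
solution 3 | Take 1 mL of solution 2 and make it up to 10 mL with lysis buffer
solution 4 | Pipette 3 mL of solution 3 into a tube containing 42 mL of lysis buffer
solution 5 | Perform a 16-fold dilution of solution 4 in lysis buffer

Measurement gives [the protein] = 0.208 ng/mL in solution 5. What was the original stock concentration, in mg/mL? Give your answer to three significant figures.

0.998 mg/mL

Step 1: 1000 μL + 99 mL = 1 × 10^5 μL total → factor 1 × 10^5/1000 = 100
Step 2: 5 mL + 95 mL = 100 mL total → factor 100/5 = 20
Step 3: 1 mL brought to 10 mL → factor 10/1 = 10
Step 4: 3 mL + 42 mL = 45 mL total → factor 45/3 = 15
Step 5: 16-fold → factor 16
Overall dilution factor = 100 × 20 × 10 × 15 × 16 = 4.8 × 10^6
Stock = 0.208 ng/mL × 4.8 × 10^6 = 9.984 × 10^5 ng/mL = 0.998 mg/mL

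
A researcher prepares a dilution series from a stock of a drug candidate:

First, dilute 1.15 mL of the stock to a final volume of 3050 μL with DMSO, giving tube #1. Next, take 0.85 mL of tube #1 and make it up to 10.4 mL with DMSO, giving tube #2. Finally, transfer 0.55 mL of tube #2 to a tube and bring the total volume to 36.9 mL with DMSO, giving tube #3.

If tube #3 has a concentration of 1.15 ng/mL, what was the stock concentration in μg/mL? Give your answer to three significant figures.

2.50 μg/mL

Step 1: 1.15 mL brought to 3050 μL → factor 3.05/1.15 = 2.6522
Step 2: 0.85 mL brought to 10.4 mL → factor 10.4/0.85 = 12.235
Step 3: 0.55 mL brought to 36.9 mL → factor 36.9/0.55 = 67.091
Overall dilution factor = 2.6522 × 12.235 × 67.091 = 2177.1
Stock = 1.15 ng/mL × 2177.1 = 2504 ng/mL = 2.50 μg/mL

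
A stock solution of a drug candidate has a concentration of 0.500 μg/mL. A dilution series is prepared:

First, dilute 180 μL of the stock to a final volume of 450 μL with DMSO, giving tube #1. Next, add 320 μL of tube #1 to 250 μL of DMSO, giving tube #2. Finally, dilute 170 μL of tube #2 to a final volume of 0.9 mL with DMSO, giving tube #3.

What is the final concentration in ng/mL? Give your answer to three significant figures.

21.2 ng/mL

Step 1: 180 μL brought to 450 μL → factor 450/180 = 2.5
Step 2: 320 μL + 250 μL = 570 μL total → factor 570/320 = 1.7812
Step 3: 170 μL brought to 0.9 mL → factor 900/170 = 5.2941
Overall dilution factor = 2.5 × 1.7812 × 5.2941 = 23.575
Final = 0.500 μg/mL / 23.575 = 0.02121 μg/mL = 21.2 ng/mL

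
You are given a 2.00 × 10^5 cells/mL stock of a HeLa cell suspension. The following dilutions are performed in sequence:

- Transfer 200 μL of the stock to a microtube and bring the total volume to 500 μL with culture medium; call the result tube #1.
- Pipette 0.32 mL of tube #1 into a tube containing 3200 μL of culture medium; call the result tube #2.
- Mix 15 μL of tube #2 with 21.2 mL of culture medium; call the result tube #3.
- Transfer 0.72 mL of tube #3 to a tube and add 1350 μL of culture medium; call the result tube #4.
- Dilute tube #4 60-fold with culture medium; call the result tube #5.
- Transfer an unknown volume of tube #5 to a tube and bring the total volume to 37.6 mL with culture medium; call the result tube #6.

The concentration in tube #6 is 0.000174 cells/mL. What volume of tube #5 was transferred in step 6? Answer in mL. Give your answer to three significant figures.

0.219 mL

Step 1: 200 μL brought to 500 μL → factor 500/200 = 2.5
Step 2: 0.32 mL + 3200 μL = 3.52 mL total → factor 3.52/0.32 = 11
Step 3: 15 μL + 21.2 mL = 21215 μL total → factor 21215/15 = 1414.3
Step 4: 0.72 mL + 1350 μL = 2.07 mL total → factor 2.07/0.72 = 2.875
Step 5: 60-fold → factor 60
Step 6: v brought to 37.6 mL → factor = 37.6 mL/v
Product of known-step factors = 6.7092 × 10^6
Overall factor = 2.00 × 10^5 cells/mL / (0.000174 cells/mL) = 1.1494 × 10^9
Step-6 factor = 1.1494 × 10^9 / 6.7092 × 10^6 = 171.32
v = 37.6 mL / 171.32 = 0.219 mL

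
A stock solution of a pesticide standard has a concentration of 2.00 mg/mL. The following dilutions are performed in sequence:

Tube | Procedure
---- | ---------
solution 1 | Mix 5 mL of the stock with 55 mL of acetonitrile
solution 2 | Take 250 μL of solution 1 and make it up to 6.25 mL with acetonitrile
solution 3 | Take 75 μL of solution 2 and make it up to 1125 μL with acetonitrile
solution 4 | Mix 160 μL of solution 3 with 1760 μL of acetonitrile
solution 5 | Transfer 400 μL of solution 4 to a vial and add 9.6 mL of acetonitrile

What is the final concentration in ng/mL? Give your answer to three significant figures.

1.48 ng/mL

Step 1: 5 mL + 55 mL = 60 mL total → factor 60/5 = 12
Step 2: 250 μL brought to 6.25 mL → factor 6250/250 = 25
Step 3: 75 μL brought to 1125 μL → factor 1125/75 = 15
Step 4: 160 μL + 1760 μL = 1920 μL total → factor 1920/160 = 12
Step 5: 400 μL + 9.6 mL = 10000 μL total → factor 10000/400 = 25
Overall dilution factor = 12 × 25 × 15 × 12 × 25 = 1.35 × 10^6
Final = 2.00 mg/mL / 1.35 × 10^6 = 1.481 × 10^-6 mg/mL = 1.48 ng/mL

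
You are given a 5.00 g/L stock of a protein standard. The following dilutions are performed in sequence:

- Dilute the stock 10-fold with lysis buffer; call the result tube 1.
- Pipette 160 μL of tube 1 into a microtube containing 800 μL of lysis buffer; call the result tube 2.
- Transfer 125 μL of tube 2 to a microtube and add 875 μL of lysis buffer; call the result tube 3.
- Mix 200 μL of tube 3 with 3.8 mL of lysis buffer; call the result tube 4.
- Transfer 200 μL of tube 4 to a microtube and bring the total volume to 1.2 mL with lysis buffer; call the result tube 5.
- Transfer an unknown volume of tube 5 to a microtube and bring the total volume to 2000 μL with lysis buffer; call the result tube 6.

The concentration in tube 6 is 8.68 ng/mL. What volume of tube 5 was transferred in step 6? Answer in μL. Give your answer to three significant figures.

200 μL

Step 1: 10-fold → factor 10
Step 2: 160 μL + 800 μL = 960 μL total → factor 960/160 = 6
Step 3: 125 μL + 875 μL = 1000 μL total → factor 1000/125 = 8
Step 4: 200 μL + 3.8 mL = 4000 μL total → factor 4000/200 = 20
Step 5: 200 μL brought to 1.2 mL → factor 1200/200 = 6
Step 6: v brought to 2000 μL → factor = 2000 μL/v
Product of known-step factors = 57600
Overall factor = 5.00 g/L / (8.68 ng/mL) = 5.7604 × 10^5
Step-6 factor = 5.7604 × 10^5 / 57600 = 10.001
v = 2000 μL / 10.001 = 200 μL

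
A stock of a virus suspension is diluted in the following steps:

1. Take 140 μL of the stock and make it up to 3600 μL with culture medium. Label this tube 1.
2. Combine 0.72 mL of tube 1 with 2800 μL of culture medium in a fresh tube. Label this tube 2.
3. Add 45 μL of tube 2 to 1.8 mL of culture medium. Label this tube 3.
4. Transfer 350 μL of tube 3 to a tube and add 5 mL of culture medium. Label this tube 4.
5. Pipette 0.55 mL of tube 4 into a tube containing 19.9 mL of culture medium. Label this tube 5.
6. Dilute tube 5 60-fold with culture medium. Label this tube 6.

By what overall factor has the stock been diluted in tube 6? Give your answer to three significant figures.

Step 1: 140 μL brought to 3600 μL → factor 3600/140 = 25.714
Step 2: 0.72 mL + 2800 μL = 3.52 mL total → factor 3.52/0.72 = 4.8889
Step 3: 45 μL + 1.8 mL = 1845 μL total → factor 1845/45 = 41
Step 4: 350 μL + 5 mL = 5350 μL total → factor 5350/350 = 15.286
Step 5: 0.55 mL + 19.9 mL = 20.45 mL total → factor 20.45/0.55 = 37.182
Step 6: 60-fold → factor 60
Overall dilution factor = 25.714 × 4.8889 × 41 × 15.286 × 37.182 × 60 = 1.7577 × 10^8

1.76 × 10^8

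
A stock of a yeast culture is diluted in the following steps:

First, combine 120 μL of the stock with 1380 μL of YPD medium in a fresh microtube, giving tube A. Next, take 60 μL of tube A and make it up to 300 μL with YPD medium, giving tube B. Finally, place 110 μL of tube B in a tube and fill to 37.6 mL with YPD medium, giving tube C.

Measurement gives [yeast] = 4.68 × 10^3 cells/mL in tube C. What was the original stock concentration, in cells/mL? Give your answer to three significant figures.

Step 1: 120 μL + 1380 μL = 1500 μL total → factor 1500/120 = 12.5
Step 2: 60 μL brought to 300 μL → factor 300/60 = 5
Step 3: 110 μL brought to 37.6 mL → factor 37600/110 = 341.82
Overall dilution factor = 12.5 × 5 × 341.82 = 21364
Stock = 4.68 × 10^3 cells/mL × 21364 = 1.00 × 10^8 cells/mL

1.00 × 10^8 cells/mL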